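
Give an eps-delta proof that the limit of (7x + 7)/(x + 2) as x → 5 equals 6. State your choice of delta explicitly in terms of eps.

Suppose eps > 0. We want delta > 0 with 0 < |x − 5| < delta ⇒ |(7x + 7)/(x + 2) − 6| < eps.
Combining over a common denominator, (7x + 7)/(x + 2) − 6 = [(7x + 7)·7 − 42·(x + 2)] / [7·(x + 2)] = 7(x − 5) / (7(x + 2)).
So |(7x + 7)/(x + 2) − 6| = 7|x − 5| / (7·|x + 2|).
Restrict delta ≤ 7/2. Then |x − 5| < 7/2 gives |x + 2| = |(x − 5) + 7| ≥ 7 − 7/2 = 7/2.
Hence |(7x + 7)/(x + 2) − 6| < 7|x − 5|/(7·(7/2)) = (2/7)|x − 5|, which is < eps once |x − 5| < (7/2)eps.
Take delta = min(7/2, (7/2)eps). Then 0 < |x − 5| < delta forces both bounds, so |(7x + 7)/(x + 2) − 6| < eps.

delta = min(7/2, (7/2)eps)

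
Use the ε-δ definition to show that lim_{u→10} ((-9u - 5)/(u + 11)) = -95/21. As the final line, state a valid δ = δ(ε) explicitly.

δ = min(21/2, (441/188)ε)

Let ε > 0 be given. We want δ > 0 with 0 < |u − 10| < δ ⇒ |(-9u - 5)/(u + 11) + 95/21| < ε.
Combining over a common denominator, (-9u - 5)/(u + 11) + 95/21 = [(-9u - 5)·21 − (-95)·(u + 11)] / [21·(u + 11)] = -94(u − 10) / (21(u + 11)).
So |(-9u - 5)/(u + 11) + 95/21| = 94|u − 10| / (21·|u + 11|).
Restrict δ ≤ 21/2. Then |u − 10| < 21/2 gives |u + 11| = |(u − 10) + 21| ≥ 21 − 21/2 = 21/2.
Hence |(-9u - 5)/(u + 11) + 95/21| < 94|u − 10|/(21·(21/2)) = (188/441)|u − 10|, which is < ε once |u − 10| < (441/188)ε.
Take δ = min(21/2, (441/188)ε). Then 0 < |u − 10| < δ forces both bounds, so |(-9u - 5)/(u + 11) + 95/21| < ε.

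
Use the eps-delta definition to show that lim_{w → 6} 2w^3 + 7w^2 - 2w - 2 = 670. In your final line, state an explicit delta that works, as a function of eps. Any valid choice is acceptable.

delta = min(1, eps/343)

Fix eps > 0. We want delta > 0 such that 0 < |w − 6| < delta implies |(2w^3 + 7w^2 - 2w - 2) − 670| < eps.
(2w^3 + 7w^2 - 2w - 2) − 670 = 2w^3 + 7w^2 - 2w - 672 = (w − 6)(2w^2 + 19w + 112).
So |(2w^3 + 7w^2 - 2w - 2) − 670| = |w − 6|·|2w^2 + 19w + 112|.
Require delta ≤ 1. Then |w − 6| < 1 gives |w| < 7, and by the triangle inequality |2w^2 + 19w + 112| ≤ 2·7^2 + 19·7 + 112 = 343.
Hence |(2w^3 + 7w^2 - 2w - 2) − 670| ≤ 343|w − 6| < eps provided |w − 6| < eps/343.
Choosing delta = min(1, eps/343) ensures both conditions, hence |(2w^3 + 7w^2 - 2w - 2) − 670| < eps.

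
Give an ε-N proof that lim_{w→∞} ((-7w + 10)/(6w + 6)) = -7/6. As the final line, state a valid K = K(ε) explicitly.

Let ε > 0. We seek K > 0 such that w > K implies |(-7w + 10)/(6w + 6) + 7/6| < ε.
(-7w + 10)/(6w + 6) + 7/6 = (6(-7w + 10) − (-7)(6w + 6)) / (6(6w + 6)) = 102/(6(6w + 6)).
For w > 0 we have 6w + 6 > 6w, so |(-7w + 10)/(6w + 6) + 7/6| = 102/(6(6w + 6)) < 102/(6·6w) = (17/6)/w.
Thus |(-7w + 10)/(6w + 6) + 7/6| < ε whenever w > (17/6)/ε.
Take K = (17/6)/ε. If w > K then |(-7w + 10)/(6w + 6) + 7/6| < (17/6)/w < ε.

K = (17/6)/ε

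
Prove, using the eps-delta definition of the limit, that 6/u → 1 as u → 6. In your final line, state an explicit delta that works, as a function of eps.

delta = min(3, 3eps)

Let eps > 0 be given. We seek delta > 0 such that 0 < |u − 6| < delta implies |6/u − 1| < eps.
|6/u − 1| = 6·|6 − u|/(6·|u|) = 6|u − 6|/(6|u|).
Require delta ≤ 3 so that |u| > 6 − 3 = 3, hence 6|u| > 18.
Then |6/u − 1| < 6|u − 6|/18, which is < eps when |u − 6| < 3eps.
Take delta = min(3, 3eps). Then 0 < |u − 6| < delta gives both |u − 6| < 3 and |u − 6| < 3eps, so |6/u − 1| < eps.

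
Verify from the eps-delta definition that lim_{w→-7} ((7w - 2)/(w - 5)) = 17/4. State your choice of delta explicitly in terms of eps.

delta = min(6, (24/11)eps)

Fix eps > 0. We want delta > 0 with 0 < |w + 7| < delta ⇒ |(7w - 2)/(w - 5) − (17/4)| < eps.
Combining over a common denominator, (7w - 2)/(w - 5) − (17/4) = [(7w - 2)·(-12) − (-51)·(w - 5)] / [(-12)·(w - 5)] = -33(w + 7) / ((-12)(w - 5)).
So |(7w - 2)/(w - 5) − (17/4)| = 33|w + 7| / (12·|w − 5|).
Restrict delta ≤ 6. Then |w + 7| < 6 gives |w − 5| = |(w + 7) + (-12)| ≥ 12 − 6 = 6.
Hence |(7w - 2)/(w - 5) − (17/4)| < 33|w + 7|/(12·6) = (11/24)|w + 7|, which is < eps once |w + 7| < (24/11)eps.
Take delta = min(6, (24/11)eps). Then 0 < |w + 7| < delta forces both bounds, so |(7w - 2)/(w - 5) − (17/4)| < eps.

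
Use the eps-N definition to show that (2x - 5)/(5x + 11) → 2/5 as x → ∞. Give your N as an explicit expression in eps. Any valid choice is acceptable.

N = (47/25)/eps

Fix eps > 0. We seek N > 0 such that x > N implies |(2x - 5)/(5x + 11) − (2/5)| < eps.
(2x - 5)/(5x + 11) − (2/5) = (5(2x - 5) − 2(5x + 11)) / (5(5x + 11)) = -47/(5(5x + 11)).
For x > 0 we have 5x + 11 > 5x, so |(2x - 5)/(5x + 11) − (2/5)| = 47/(5(5x + 11)) < 47/(5·5x) = (47/25)/x.
Thus |(2x - 5)/(5x + 11) − (2/5)| < eps whenever x > (47/25)/eps.
Take N = (47/25)/eps. If x > N then |(2x - 5)/(5x + 11) − (2/5)| < (47/25)/x < eps.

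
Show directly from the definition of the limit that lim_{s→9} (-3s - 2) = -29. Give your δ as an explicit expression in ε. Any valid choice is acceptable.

δ = ε/3

Suppose ε > 0. We need δ > 0 so that 0 < |s − 9| < δ implies |(-3s - 2) + 29| < ε.
|(-3s - 2) + 29| = |-3s + 27| = 3|s − 9|.
Thus it suffices that |s − 9| < ε/3.
Choosing δ = ε/3 gives |(-3s - 2) + 29| = 3|s − 9| < ε whenever |s − 9| < δ.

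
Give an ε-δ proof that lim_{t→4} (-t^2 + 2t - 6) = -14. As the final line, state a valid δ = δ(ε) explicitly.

δ = min(2, ε/8)

Let ε > 0 be given. We want δ > 0 such that 0 < |t − 4| < δ implies |(-t^2 + 2t - 6) + 14| < ε.
(-t^2 + 2t - 6) + 14 = -t^2 + 2t + 8 = (t − 4)(-t - 2).
So |(-t^2 + 2t - 6) + 14| = |t − 4|·|-t - 2|.
Assume first that |t − 4| < 2, so |t| < 6. Then |-t - 2| ≤ 6 + 2 = 8.
Hence |(-t^2 + 2t - 6) + 14| ≤ 8|t − 4| < ε provided |t − 4| < ε/8.
Choosing δ = min(2, ε/8) ensures both conditions, hence |(-t^2 + 2t - 6) + 14| < ε.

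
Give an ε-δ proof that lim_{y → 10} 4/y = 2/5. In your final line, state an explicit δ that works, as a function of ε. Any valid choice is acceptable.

δ = min(5, (25/2)ε)

Fix ε > 0. We seek δ > 0 such that 0 < |y − 10| < δ implies |4/y − (2/5)| < ε.
|4/y − (2/5)| = 4·|10 − y|/(10·|y|) = 4|y − 10|/(10|y|).
Restrict δ ≤ 5. Then |y − 10| < 5 gives |y| > 5, so 10|y| > 50.
Then |4/y − (2/5)| < 4|y − 10|/50, which is < ε when |y − 10| < (25/2)ε.
Take δ = min(5, (25/2)ε). Then 0 < |y − 10| < δ gives both |y − 10| < 5 and |y − 10| < (25/2)ε, so |4/y − (2/5)| < ε.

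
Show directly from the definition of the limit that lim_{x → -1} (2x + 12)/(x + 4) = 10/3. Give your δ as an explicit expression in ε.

Let ε > 0 be given. We want δ > 0 with 0 < |x + 1| < δ ⇒ |(2x + 12)/(x + 4) − (10/3)| < ε.
Combining over a common denominator, (2x + 12)/(x + 4) − (10/3) = [(2x + 12)·3 − 10·(x + 4)] / [3·(x + 4)] = -4(x + 1) / (3(x + 4)).
So |(2x + 12)/(x + 4) − (10/3)| = 4|x + 1| / (3·|x + 4|).
Restrict δ ≤ 3/2. Then |x + 1| < 3/2 gives |x + 4| = |(x + 1) + 3| ≥ 3 − 3/2 = 3/2.
Hence |(2x + 12)/(x + 4) − (10/3)| < 4|x + 1|/(3·(3/2)) = (8/9)|x + 1|, which is < ε once |x + 1| < (9/8)ε.
Take δ = min(3/2, (9/8)ε). Then 0 < |x + 1| < δ forces both bounds, so |(2x + 12)/(x + 4) − (10/3)| < ε.

δ = min(3/2, (9/8)ε)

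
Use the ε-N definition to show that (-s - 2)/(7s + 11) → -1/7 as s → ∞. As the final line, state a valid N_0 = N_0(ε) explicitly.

Let ε > 0 be given. We seek N_0 > 0 such that s > N_0 implies |(-s - 2)/(7s + 11) + 1/7| < ε.
(-s - 2)/(7s + 11) + 1/7 = (7(-s - 2) − (-1)(7s + 11)) / (7(7s + 11)) = -3/(7(7s + 11)).
For s > 0 we have 7s + 11 > 7s, so |(-s - 2)/(7s + 11) + 1/7| = 3/(7(7s + 11)) < 3/(7·7s) = (3/49)/s.
Thus |(-s - 2)/(7s + 11) + 1/7| < ε whenever s > (3/49)/ε.
Take N_0 = (3/49)/ε. If s > N_0 then |(-s - 2)/(7s + 11) + 1/7| < (3/49)/s < ε.

N_0 = (3/49)/ε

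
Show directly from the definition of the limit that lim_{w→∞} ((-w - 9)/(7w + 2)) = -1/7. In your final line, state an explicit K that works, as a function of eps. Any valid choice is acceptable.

Let eps > 0 be given. We seek K > 0 such that w > K implies |(-w - 9)/(7w + 2) + 1/7| < eps.
(-w - 9)/(7w + 2) + 1/7 = (7(-w - 9) − (-1)(7w + 2)) / (7(7w + 2)) = -61/(7(7w + 2)).
For w > 0 we have 7w + 2 > 7w, so |(-w - 9)/(7w + 2) + 1/7| = 61/(7(7w + 2)) < 61/(7·7w) = (61/49)/w.
Thus |(-w - 9)/(7w + 2) + 1/7| < eps whenever w > (61/49)/eps.
Take K = (61/49)/eps. If w > K then |(-w - 9)/(7w + 2) + 1/7| < (61/49)/w < eps.

K = (61/49)/eps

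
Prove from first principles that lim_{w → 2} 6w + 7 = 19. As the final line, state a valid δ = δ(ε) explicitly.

δ = ε/6

Fix ε > 0. We need δ > 0 so that 0 < |w − 2| < δ implies |(6w + 7) − 19| < ε.
|(6w + 7) − 19| = |6w - 12| = 6|w − 2|.
Thus it suffices that |w − 2| < ε/6.
Take δ = ε/6. If 0 < |w − 2| < δ then |(6w + 7) − 19| = 6|w − 2| < 6·(ε/6) = ε.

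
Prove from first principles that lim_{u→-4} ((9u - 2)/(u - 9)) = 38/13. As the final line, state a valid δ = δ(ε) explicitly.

δ = min(13/2, (169/158)ε)

Let ε > 0. We want δ > 0 with 0 < |u + 4| < δ ⇒ |(9u - 2)/(u - 9) − (38/13)| < ε.
Combining over a common denominator, (9u - 2)/(u - 9) − (38/13) = [(9u - 2)·(-13) − (-38)·(u - 9)] / [(-13)·(u - 9)] = -79(u + 4) / ((-13)(u - 9)).
So |(9u - 2)/(u - 9) − (38/13)| = 79|u + 4| / (13·|u − 9|).
Restrict δ ≤ 13/2. Then |u + 4| < 13/2 gives |u − 9| = |(u + 4) + (-13)| ≥ 13 − 13/2 = 13/2.
Hence |(9u - 2)/(u - 9) − (38/13)| < 79|u + 4|/(13·(13/2)) = (158/169)|u + 4|, which is < ε once |u + 4| < (169/158)ε.
Take δ = min(13/2, (169/158)ε). Then 0 < |u + 4| < δ forces both bounds, so |(9u - 2)/(u - 9) − (38/13)| < ε.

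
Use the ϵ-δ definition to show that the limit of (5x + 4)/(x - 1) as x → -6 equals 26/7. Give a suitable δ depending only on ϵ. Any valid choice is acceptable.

δ = min(7/2, (49/18)ϵ)

Fix ϵ > 0. We want δ > 0 with 0 < |x + 6| < δ ⇒ |(5x + 4)/(x - 1) − (26/7)| < ϵ.
Combining over a common denominator, (5x + 4)/(x - 1) − (26/7) = [(5x + 4)·(-7) − (-26)·(x - 1)] / [(-7)·(x - 1)] = -9(x + 6) / ((-7)(x - 1)).
So |(5x + 4)/(x - 1) − (26/7)| = 9|x + 6| / (7·|x − 1|).
Require δ ≤ 7/2, so |x − 1| ≥ |-7| − |x + 6| > 7 − 7/2 = 7/2.
Hence |(5x + 4)/(x - 1) − (26/7)| < 9|x + 6|/(7·(7/2)) = (18/49)|x + 6|, which is < ϵ once |x + 6| < (49/18)ϵ.
Take δ = min(7/2, (49/18)ϵ). Then 0 < |x + 6| < δ forces both bounds, so |(5x + 4)/(x - 1) − (26/7)| < ϵ.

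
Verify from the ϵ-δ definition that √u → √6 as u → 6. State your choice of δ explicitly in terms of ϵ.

Let ϵ > 0 be given. We want δ > 0 such that 0 < |u − 6| < δ implies |√u − √6| < ϵ.
Multiplying by the conjugate, |√u − √6| = |u − 6|/(√u + √6).
Restrict δ ≤ 6 so that |u − 6| < 6 forces u > 0, and then √u + √6 > √6.
Hence |√u − √6| < |u − 6|/√6, which is < ϵ once |u − 6| < √6·ϵ.
Take δ = min(6, √6·ϵ). If 0 < |u − 6| < δ then u > 0 and |√u − √6| < |u − 6|/√6 < ϵ.

δ = min(6, √6·ϵ)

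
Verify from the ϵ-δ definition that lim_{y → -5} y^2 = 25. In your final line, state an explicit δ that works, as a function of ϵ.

δ = min(1, ϵ/11)

Let ϵ > 0. We seek δ > 0 with 0 < |y + 5| < δ ⇒ |y^2 − 25| < ϵ.
Factor: y^2 − 25 = (y + 5)(y - 5), so |y^2 − 25| = |y + 5|·|y - 5|.
Restrict δ ≤ 1. Then |y + 5| < 1 gives |y| < 6, so by the triangle inequality |y - 5| ≤ 6 + 5 = 11.
Hence |y^2 − 25| ≤ 11|y + 5|, which is < ϵ once |y + 5| < ϵ/11.
Take δ = min(1, ϵ/11). If 0 < |y + 5| < δ then both bounds hold and |y^2 − 25| ≤ 11|y + 5| < 11·(ϵ/11) = ϵ.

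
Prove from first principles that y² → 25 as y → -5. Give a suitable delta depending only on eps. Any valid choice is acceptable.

delta = min(1, eps/11)

Let eps > 0 be given. We seek delta > 0 with 0 < |y + 5| < delta ⇒ |y² − 25| < eps.
Factor: y² − 25 = (y + 5)(y - 5), so |y² − 25| = |y + 5|·|y - 5|.
Restrict delta ≤ 1. Then |y + 5| < 1 gives |y| < 6, so by the triangle inequality |y - 5| ≤ 6 + 5 = 11.
Hence |y² − 25| ≤ 11|y + 5|, which is < eps once |y + 5| < eps/11.
Take delta = min(1, eps/11). If 0 < |y + 5| < delta then both bounds hold and |y² − 25| ≤ 11|y + 5| < 11·(eps/11) = eps.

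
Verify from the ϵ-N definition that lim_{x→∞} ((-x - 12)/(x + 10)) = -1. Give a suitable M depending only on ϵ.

Let ϵ > 0. We seek M > 0 such that x > M implies |(-x - 12)/(x + 10) + 1| < ϵ.
(-x - 12)/(x + 10) + 1 = ((-x - 12) − (-1)(x + 10)) / ((x + 10)) = -2/((x + 10)).
For x > 0 we have x + 10 > x, so |(-x - 12)/(x + 10) + 1| = 2/((x + 10)) < 2/(x) = 2/x.
Thus |(-x - 12)/(x + 10) + 1| < ϵ whenever x > 2/ϵ.
Take M = 2/ϵ. If x > M then |(-x - 12)/(x + 10) + 1| < 2/x < ϵ.

M = 2/ϵ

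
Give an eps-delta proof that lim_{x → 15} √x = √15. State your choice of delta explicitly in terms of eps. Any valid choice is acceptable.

delta = min(15, √15·eps)

Suppose eps > 0. We want delta > 0 such that 0 < |x − 15| < delta implies |√x − √15| < eps.
Rationalise: √x − √15 = (x − 15)/(√x + √15), so |√x − √15| = |x − 15|/(√x + √15).
Restrict delta ≤ 15 so that |x − 15| < 15 forces x > 0, and then √x + √15 > √15.
Hence |√x − √15| < |x − 15|/√15, which is < eps once |x − 15| < √15·eps.
Take delta = min(15, √15·eps). If 0 < |x − 15| < delta then x > 0 and |√x − √15| < |x − 15|/√15 < eps.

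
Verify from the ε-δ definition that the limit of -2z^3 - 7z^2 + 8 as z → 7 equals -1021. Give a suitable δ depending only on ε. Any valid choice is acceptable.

δ = min(1, ε/443)

Let ε > 0. We want δ > 0 such that 0 < |z − 7| < δ implies |(-2z^3 - 7z^2 + 8) + 1021| < ε.
(-2z^3 - 7z^2 + 8) + 1021 = -2z^3 - 7z^2 + 1029 = (z − 7)(-2z^2 - 21z - 147).
So |(-2z^3 - 7z^2 + 8) + 1021| = |z − 7|·|-2z^2 - 21z - 147|.
Assume first that |z − 7| < 1, so |z| < 8. Then |-2z^2 - 21z - 147| ≤ 2·8^2 + 21·8 + 147 = 443.
Hence |(-2z^3 - 7z^2 + 8) + 1021| ≤ 443|z − 7| < ε provided |z − 7| < ε/443.
Choosing δ = min(1, ε/443) ensures both conditions, hence |(-2z^3 - 7z^2 + 8) + 1021| < ε.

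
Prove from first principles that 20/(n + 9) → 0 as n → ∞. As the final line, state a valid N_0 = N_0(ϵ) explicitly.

N_0 = 20/ϵ

Suppose ϵ > 0. For n ≥ 1, |20/(n + 9) − 0| = 20/(n + 9) ≤ 20/n.
We need 20/n < ϵ, i.e. n > 20/ϵ.
Take N_0 = 20/ϵ. If n > N_0 then |20/(n + 9)| ≤ 20/n < ϵ.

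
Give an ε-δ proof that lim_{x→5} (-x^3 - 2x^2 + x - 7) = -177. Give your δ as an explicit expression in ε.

Fix ε > 0. We want δ > 0 such that 0 < |x − 5| < δ implies |(-x^3 - 2x^2 + x - 7) + 177| < ε.
(-x^3 - 2x^2 + x - 7) + 177 = -x^3 - 2x^2 + x + 170 = (x − 5)(-x^2 - 7x - 34).
So |(-x^3 - 2x^2 + x - 7) + 177| = |x − 5|·|-x^2 - 7x - 34|.
Require δ ≤ 1. Then |x − 5| < 1 gives |x| < 6, and by the triangle inequality |-x^2 - 7x - 34| ≤ 6^2 + 7·6 + 34 = 112.
Hence |(-x^3 - 2x^2 + x - 7) + 177| ≤ 112|x − 5| < ε provided |x − 5| < ε/112.
Take δ = min(1, ε/112). Then 0 < |x − 5| < δ gives both |x − 5| < 1 and |x − 5| < ε/112, so |(-x^3 - 2x^2 + x - 7) + 177| < ε.

δ = min(1, ε/112)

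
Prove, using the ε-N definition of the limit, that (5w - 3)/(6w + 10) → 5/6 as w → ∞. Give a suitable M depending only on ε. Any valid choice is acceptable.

M = (17/9)/ε

Suppose ε > 0. We seek M > 0 such that w > M implies |(5w - 3)/(6w + 10) − (5/6)| < ε.
(5w - 3)/(6w + 10) − (5/6) = (6(5w - 3) − 5(6w + 10)) / (6(6w + 10)) = -68/(6(6w + 10)).
For w > 0 we have 6w + 10 > 6w, so |(5w - 3)/(6w + 10) − (5/6)| = 68/(6(6w + 10)) < 68/(6·6w) = (17/9)/w.
Thus |(5w - 3)/(6w + 10) − (5/6)| < ε whenever w > (17/9)/ε.
Take M = (17/9)/ε. If w > M then |(5w - 3)/(6w + 10) − (5/6)| < (17/9)/w < ε.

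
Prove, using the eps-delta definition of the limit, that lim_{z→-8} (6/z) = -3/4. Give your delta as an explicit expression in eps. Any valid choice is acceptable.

Let eps > 0. We seek delta > 0 such that 0 < |z + 8| < delta implies |6/z + 3/4| < eps.
|6/z + 3/4| = 6·|-8 − z|/(8·|z|) = 6|z + 8|/(8|z|).
Restrict delta ≤ 4. Then |z + 8| < 4 gives |z| > 4, so 8|z| > 32.
Then |6/z + 3/4| < 6|z + 8|/32, which is < eps when |z + 8| < (16/3)eps.
Take delta = min(4, (16/3)eps). Then 0 < |z + 8| < delta gives both |z + 8| < 4 and |z + 8| < (16/3)eps, so |6/z + 3/4| < eps.

delta = min(4, (16/3)eps)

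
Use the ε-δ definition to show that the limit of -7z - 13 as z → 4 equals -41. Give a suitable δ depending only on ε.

Let ε > 0. We need δ > 0 so that 0 < |z − 4| < δ implies |(-7z - 13) + 41| < ε.
Since (-7z - 13) + 41 = -7(z − 4), we have |(-7z - 13) + 41| = 7|z − 4|.
So 7|z − 4| < ε exactly when |z − 4| < ε/7.
Choosing δ = ε/7 gives |(-7z - 13) + 41| = 7|z − 4| < ε whenever |z − 4| < δ.

δ = ε/7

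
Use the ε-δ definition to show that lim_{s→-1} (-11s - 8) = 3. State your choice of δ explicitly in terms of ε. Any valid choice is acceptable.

δ = ε/11

Suppose ε > 0. We need δ > 0 so that 0 < |s + 1| < δ implies |(-11s - 8) − 3| < ε.
|(-11s - 8) − 3| = |-11s - 11| = 11|s + 1|.
Thus it suffices that |s + 1| < ε/11.
Choosing δ = ε/11 gives |(-11s - 8) − 3| = 11|s + 1| < ε whenever |s + 1| < δ.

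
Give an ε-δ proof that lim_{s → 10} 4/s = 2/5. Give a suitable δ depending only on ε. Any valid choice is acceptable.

Suppose ε > 0. We seek δ > 0 such that 0 < |s − 10| < δ implies |4/s − (2/5)| < ε.
|4/s − (2/5)| = 4·|10 − s|/(10·|s|) = 4|s − 10|/(10|s|).
Restrict δ ≤ 5. Then |s − 10| < 5 gives |s| > 5, so 10|s| > 50.
Then |4/s − (2/5)| < 4|s − 10|/50, which is < ε when |s − 10| < (25/2)ε.
Take δ = min(5, (25/2)ε). Then 0 < |s − 10| < δ gives both |s − 10| < 5 and |s − 10| < (25/2)ε, so |4/s − (2/5)| < ε.

δ = min(5, (25/2)ε)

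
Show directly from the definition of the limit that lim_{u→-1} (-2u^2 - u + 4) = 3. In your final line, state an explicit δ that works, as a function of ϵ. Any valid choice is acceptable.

δ = min(1, ϵ/5)

Let ϵ > 0 be given. We want δ > 0 such that 0 < |u + 1| < δ implies |(-2u^2 - u + 4) − 3| < ϵ.
(-2u^2 - u + 4) − 3 = -2u^2 - u + 1 = (u + 1)(-2u + 1).
So |(-2u^2 - u + 4) − 3| = |u + 1|·|-2u + 1|.
Require δ ≤ 1. Then |u + 1| < 1 gives |u| < 2, and by the triangle inequality |-2u + 1| ≤ 2·2 + 1 = 5.
Hence |(-2u^2 - u + 4) − 3| ≤ 5|u + 1| < ϵ provided |u + 1| < ϵ/5.
Take δ = min(1, ϵ/5). Then 0 < |u + 1| < δ gives both |u + 1| < 1 and |u + 1| < ϵ/5, so |(-2u^2 - u + 4) − 3| < ϵ.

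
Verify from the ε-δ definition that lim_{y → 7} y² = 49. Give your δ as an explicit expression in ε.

Suppose ε > 0. We seek δ > 0 with 0 < |y − 7| < δ ⇒ |y² − 49| < ε.
Factor: y² − 49 = (y − 7)(y + 7), so |y² − 49| = |y − 7|·|y + 7|.
Impose δ ≤ 2 so that |y| < 9; then |y + 7| ≤ 16.
Hence |y² − 49| ≤ 16|y − 7|, which is < ε once |y − 7| < ε/16.
Take δ = min(2, ε/16). If 0 < |y − 7| < δ then both bounds hold and |y² − 49| ≤ 16|y − 7| < 16·(ε/16) = ε.

δ = min(2, ε/16)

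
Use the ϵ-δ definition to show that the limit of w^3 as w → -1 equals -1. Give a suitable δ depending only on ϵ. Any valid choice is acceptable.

Fix ϵ > 0. We seek δ > 0 with 0 < |w + 1| < δ ⇒ |w^3 + 1| < ϵ.
Factor: w^3 + 1 = (w + 1)(w^2 - w + 1), so |w^3 + 1| = |w + 1|·|w^2 - w + 1|.
Impose δ ≤ 1 so that |w| < 2; then |w^2 - w + 1| ≤ 7.
Hence |w^3 + 1| ≤ 7|w + 1|, which is < ϵ once |w + 1| < ϵ/7.
Take δ = min(1, ϵ/7). If 0 < |w + 1| < δ then both bounds hold and |w^3 + 1| ≤ 7|w + 1| < 7·(ϵ/7) = ϵ.

δ = min(1, ϵ/7)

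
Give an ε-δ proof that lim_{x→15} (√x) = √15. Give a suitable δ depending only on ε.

δ = min(15, √15·ε)

Let ε > 0 be given. We want δ > 0 such that 0 < |x − 15| < δ implies |√x − √15| < ε.
Multiplying by the conjugate, |√x − √15| = |x − 15|/(√x + √15).
Restrict δ ≤ 15 so that |x − 15| < 15 forces x > 0, and then √x + √15 > √15.
Hence |√x − √15| < |x − 15|/√15, which is < ε once |x − 15| < √15·ε.
Take δ = min(15, √15·ε). If 0 < |x − 15| < δ then x > 0 and |√x − √15| < |x − 15|/√15 < ε.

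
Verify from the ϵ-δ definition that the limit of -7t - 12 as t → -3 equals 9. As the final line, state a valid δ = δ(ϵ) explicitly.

δ = ϵ/7

Let ϵ > 0. We need δ > 0 so that 0 < |t + 3| < δ implies |(-7t - 12) − 9| < ϵ.
|(-7t - 12) − 9| = |-7t - 21| = 7|t + 3|.
Thus it suffices that |t + 3| < ϵ/7.
Choosing δ = ϵ/7 gives |(-7t - 12) − 9| = 7|t + 3| < ϵ whenever |t + 3| < δ.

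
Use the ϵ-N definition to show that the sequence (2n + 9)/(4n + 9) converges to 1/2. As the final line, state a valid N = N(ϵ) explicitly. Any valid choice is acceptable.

N = (9/8)/ϵ

Suppose ϵ > 0. For n ≥ 1, |(2n + 9)/(4n + 9) − (1/2)| = |18|/(4(4n + 9)) = 18/(4(4n + 9)).
Since 4n + 9 ≥ 4n for n ≥ 1, this is ≤ 18/(4·4n) = (9/8)/n.
So |(2n + 9)/(4n + 9) − (1/2)| < ϵ whenever n > (9/8)/ϵ.
Take N = (9/8)/ϵ. If n > N then |(2n + 9)/(4n + 9) − (1/2)| ≤ (9/8)/n < ϵ.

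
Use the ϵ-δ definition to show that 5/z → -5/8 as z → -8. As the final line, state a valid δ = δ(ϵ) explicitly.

Fix ϵ > 0. We seek δ > 0 such that 0 < |z + 8| < δ implies |5/z + 5/8| < ϵ.
|5/z + 5/8| = 5·|-8 − z|/(8·|z|) = 5|z + 8|/(8|z|).
Require δ ≤ 4 so that |z| > 8 − 4 = 4, hence 8|z| > 32.
Then |5/z + 5/8| < 5|z + 8|/32, which is < ϵ when |z + 8| < (32/5)ϵ.
Take δ = min(4, (32/5)ϵ). Then 0 < |z + 8| < δ gives both |z + 8| < 4 and |z + 8| < (32/5)ϵ, so |5/z + 5/8| < ϵ.

δ = min(4, (32/5)ϵ)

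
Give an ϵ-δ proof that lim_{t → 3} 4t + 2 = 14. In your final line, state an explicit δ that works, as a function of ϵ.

δ = ϵ/4

Fix ϵ > 0. We need δ > 0 so that 0 < |t − 3| < δ implies |(4t + 2) − 14| < ϵ.
|(4t + 2) − 14| = |4t - 12| = 4|t − 3|.
So 4|t − 3| < ϵ exactly when |t − 3| < ϵ/4.
Take δ = ϵ/4. If 0 < |t − 3| < δ then |(4t + 2) − 14| = 4|t − 3| < 4·(ϵ/4) = ϵ.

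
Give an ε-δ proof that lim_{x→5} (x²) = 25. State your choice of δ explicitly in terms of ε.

δ = min(1, ε/11)

Let ε > 0 be given. We seek δ > 0 with 0 < |x − 5| < δ ⇒ |x² − 25| < ε.
Factor: x² − 25 = (x − 5)(x + 5), so |x² − 25| = |x − 5|·|x + 5|.
Impose δ ≤ 1 so that |x| < 6; then |x + 5| ≤ 11.
Hence |x² − 25| ≤ 11|x − 5|, which is < ε once |x − 5| < ε/11.
Take δ = min(1, ε/11). If 0 < |x − 5| < δ then both bounds hold and |x² − 25| ≤ 11|x − 5| < 11·(ε/11) = ε.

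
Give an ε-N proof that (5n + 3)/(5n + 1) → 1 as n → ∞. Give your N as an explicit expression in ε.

Suppose ε > 0. For n ≥ 1, |(5n + 3)/(5n + 1) − 1| = |10|/(5(5n + 1)) = 10/(5(5n + 1)).
Since 5n + 1 ≥ 5n for n ≥ 1, this is ≤ 10/(5·5n) = (2/5)/n.
So |(5n + 3)/(5n + 1) − 1| < ε whenever n > (2/5)/ε.
Take N = (2/5)/ε. If n > N then |(5n + 3)/(5n + 1) − 1| ≤ (2/5)/n < ε.

N = (2/5)/ε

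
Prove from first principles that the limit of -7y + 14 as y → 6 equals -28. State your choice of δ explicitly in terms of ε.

Let ε > 0. We need δ > 0 so that 0 < |y − 6| < δ implies |(-7y + 14) + 28| < ε.
|(-7y + 14) + 28| = |-7y + 42| = 7|y − 6|.
Thus it suffices that |y − 6| < ε/7.
Choosing δ = ε/7 gives |(-7y + 14) + 28| = 7|y − 6| < ε whenever |y − 6| < δ.

δ = ε/7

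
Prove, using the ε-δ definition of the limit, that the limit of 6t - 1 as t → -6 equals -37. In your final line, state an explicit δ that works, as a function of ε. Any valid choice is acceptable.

δ = ε/6

Fix ε > 0. We need δ > 0 so that 0 < |t + 6| < δ implies |(6t - 1) + 37| < ε.
|(6t - 1) + 37| = |6t + 36| = 6|t + 6|.
So 6|t + 6| < ε exactly when |t + 6| < ε/6.
Take δ = ε/6. If 0 < |t + 6| < δ then |(6t - 1) + 37| = 6|t + 6| < 6·(ε/6) = ε.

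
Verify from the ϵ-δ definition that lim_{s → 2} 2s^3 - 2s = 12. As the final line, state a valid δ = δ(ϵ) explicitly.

δ = min(2, ϵ/54)

Let ϵ > 0. We want δ > 0 such that 0 < |s − 2| < δ implies |(2s^3 - 2s) − 12| < ϵ.
(2s^3 - 2s) − 12 = 2s^3 - 2s - 12 = (s − 2)(2s^2 + 4s + 6).
So |(2s^3 - 2s) − 12| = |s − 2|·|2s^2 + 4s + 6|.
Assume first that |s − 2| < 2, so |s| < 4. Then |2s^2 + 4s + 6| ≤ 2·4^2 + 4·4 + 6 = 54.
Hence |(2s^3 - 2s) − 12| ≤ 54|s − 2| < ϵ provided |s − 2| < ϵ/54.
Take δ = min(2, ϵ/54). Then 0 < |s − 2| < δ gives both |s − 2| < 2 and |s − 2| < ϵ/54, so |(2s^3 - 2s) − 12| < ϵ.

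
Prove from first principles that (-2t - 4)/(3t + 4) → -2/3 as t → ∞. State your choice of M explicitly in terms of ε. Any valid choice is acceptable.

M = (4/9)/ε

Let ε > 0 be given. We seek M > 0 such that t > M implies |(-2t - 4)/(3t + 4) + 2/3| < ε.
(-2t - 4)/(3t + 4) + 2/3 = (3(-2t - 4) − (-2)(3t + 4)) / (3(3t + 4)) = -4/(3(3t + 4)).
For t > 0 we have 3t + 4 > 3t, so |(-2t - 4)/(3t + 4) + 2/3| = 4/(3(3t + 4)) < 4/(3·3t) = (4/9)/t.
Thus |(-2t - 4)/(3t + 4) + 2/3| < ε whenever t > (4/9)/ε.
Take M = (4/9)/ε. If t > M then |(-2t - 4)/(3t + 4) + 2/3| < (4/9)/t < ε.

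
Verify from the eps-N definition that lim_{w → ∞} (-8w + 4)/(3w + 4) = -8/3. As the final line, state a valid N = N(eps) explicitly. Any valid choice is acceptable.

Suppose eps > 0. We seek N > 0 such that w > N implies |(-8w + 4)/(3w + 4) + 8/3| < eps.
(-8w + 4)/(3w + 4) + 8/3 = (3(-8w + 4) − (-8)(3w + 4)) / (3(3w + 4)) = 44/(3(3w + 4)).
For w > 0 we have 3w + 4 > 3w, so |(-8w + 4)/(3w + 4) + 8/3| = 44/(3(3w + 4)) < 44/(3·3w) = (44/9)/w.
Thus |(-8w + 4)/(3w + 4) + 8/3| < eps whenever w > (44/9)/eps.
Take N = (44/9)/eps. If w > N then |(-8w + 4)/(3w + 4) + 8/3| < (44/9)/w < eps.

N = (44/9)/eps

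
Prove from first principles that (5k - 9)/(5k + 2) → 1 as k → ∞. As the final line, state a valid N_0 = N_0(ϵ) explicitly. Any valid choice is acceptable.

Let ϵ > 0. For k ≥ 1, |(5k - 9)/(5k + 2) − 1| = |-55|/(5(5k + 2)) = 55/(5(5k + 2)).
Since 5k + 2 ≥ 5k for k ≥ 1, this is ≤ 55/(5·5k) = (11/5)/k.
So |(5k - 9)/(5k + 2) − 1| < ϵ whenever k > (11/5)/ϵ.
Take N_0 = (11/5)/ϵ. If k > N_0 then |(5k - 9)/(5k + 2) − 1| ≤ (11/5)/k < ϵ.

N_0 = (11/5)/ϵ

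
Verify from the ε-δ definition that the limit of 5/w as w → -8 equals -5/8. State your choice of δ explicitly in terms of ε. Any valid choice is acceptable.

Let ε > 0. We seek δ > 0 such that 0 < |w + 8| < δ implies |5/w + 5/8| < ε.
|5/w + 5/8| = 5·|-8 − w|/(8·|w|) = 5|w + 8|/(8|w|).
Restrict δ ≤ 4. Then |w + 8| < 4 gives |w| > 4, so 8|w| > 32.
Then |5/w + 5/8| < 5|w + 8|/32, which is < ε when |w + 8| < (32/5)ε.
Take δ = min(4, (32/5)ε). Then 0 < |w + 8| < δ gives both |w + 8| < 4 and |w + 8| < (32/5)ε, so |5/w + 5/8| < ε.

δ = min(4, (32/5)ε)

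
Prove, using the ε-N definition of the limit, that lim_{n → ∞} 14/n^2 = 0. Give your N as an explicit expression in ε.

N = (14/ε)^{1/2}

Let ε > 0. For n ≥ 1, |14/n^2 − 0| = 14/n^2.
14/n^2 < ε ⇔ n^2 > 14/ε ⇔ n > (14/ε)^{1/2}.
Take N = (14/ε)^{1/2}. Then n > N implies 14/n^2 < ε.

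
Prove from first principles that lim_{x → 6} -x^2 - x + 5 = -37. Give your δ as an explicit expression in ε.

Fix ε > 0. We want δ > 0 such that 0 < |x − 6| < δ implies |(-x^2 - x + 5) + 37| < ε.
(-x^2 - x + 5) + 37 = -x^2 - x + 42 = (x − 6)(-x - 7).
So |(-x^2 - x + 5) + 37| = |x − 6|·|-x - 7|.
Require δ ≤ 2. Then |x − 6| < 2 gives |x| < 8, and by the triangle inequality |-x - 7| ≤ 8 + 7 = 15.
Hence |(-x^2 - x + 5) + 37| ≤ 15|x − 6| < ε provided |x − 6| < ε/15.
Take δ = min(2, ε/15). Then 0 < |x − 6| < δ gives both |x − 6| < 2 and |x − 6| < ε/15, so |(-x^2 - x + 5) + 37| < ε.

δ = min(2, ε/15)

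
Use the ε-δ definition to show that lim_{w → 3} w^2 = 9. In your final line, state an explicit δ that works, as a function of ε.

δ = min(1, ε/7)

Fix ε > 0. We seek δ > 0 with 0 < |w − 3| < δ ⇒ |w^2 − 9| < ε.
Factor: w^2 − 9 = (w − 3)(w + 3), so |w^2 − 9| = |w − 3|·|w + 3|.
Impose δ ≤ 1 so that |w| < 4; then |w + 3| ≤ 7.
Hence |w^2 − 9| ≤ 7|w − 3|, which is < ε once |w − 3| < ε/7.
Take δ = min(1, ε/7). If 0 < |w − 3| < δ then both bounds hold and |w^2 − 9| ≤ 7|w − 3| < 7·(ε/7) = ε.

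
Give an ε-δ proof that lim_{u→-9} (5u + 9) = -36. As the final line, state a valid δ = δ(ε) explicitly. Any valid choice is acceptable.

δ = ε/5

Let ε > 0. We need δ > 0 so that 0 < |u + 9| < δ implies |(5u + 9) + 36| < ε.
|(5u + 9) + 36| = |5u + 45| = 5|u + 9|.
So 5|u + 9| < ε exactly when |u + 9| < ε/5.
Take δ = ε/5. If 0 < |u + 9| < δ then |(5u + 9) + 36| = 5|u + 9| < 5·(ε/5) = ε.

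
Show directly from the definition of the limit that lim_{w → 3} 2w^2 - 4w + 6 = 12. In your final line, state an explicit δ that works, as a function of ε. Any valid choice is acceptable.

Let ε > 0 be given. We want δ > 0 such that 0 < |w − 3| < δ implies |(2w^2 - 4w + 6) − 12| < ε.
(2w^2 - 4w + 6) − 12 = 2w^2 - 4w - 6 = (w − 3)(2w + 2).
So |(2w^2 - 4w + 6) − 12| = |w − 3|·|2w + 2|.
Assume first that |w − 3| < 1, so |w| < 4. Then |2w + 2| ≤ 2·4 + 2 = 10.
Hence |(2w^2 - 4w + 6) − 12| ≤ 10|w − 3| < ε provided |w − 3| < ε/10.
Choosing δ = min(1, ε/10) ensures both conditions, hence |(2w^2 - 4w + 6) − 12| < ε.

δ = min(1, ε/10)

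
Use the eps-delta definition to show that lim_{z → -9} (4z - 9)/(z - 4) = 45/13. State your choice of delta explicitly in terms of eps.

Fix eps > 0. We want delta > 0 with 0 < |z + 9| < delta ⇒ |(4z - 9)/(z - 4) − (45/13)| < eps.
Combining over a common denominator, (4z - 9)/(z - 4) − (45/13) = [(4z - 9)·(-13) − (-45)·(z - 4)] / [(-13)·(z - 4)] = -7(z + 9) / ((-13)(z - 4)).
So |(4z - 9)/(z - 4) − (45/13)| = 7|z + 9| / (13·|z − 4|).
Require delta ≤ 13/2, so |z − 4| ≥ |-13| − |z + 9| > 13 − 13/2 = 13/2.
Hence |(4z - 9)/(z - 4) − (45/13)| < 7|z + 9|/(13·(13/2)) = (14/169)|z + 9|, which is < eps once |z + 9| < (169/14)eps.
Take delta = min(13/2, (169/14)eps). Then 0 < |z + 9| < delta forces both bounds, so |(4z - 9)/(z - 4) − (45/13)| < eps.

delta = min(13/2, (169/14)eps)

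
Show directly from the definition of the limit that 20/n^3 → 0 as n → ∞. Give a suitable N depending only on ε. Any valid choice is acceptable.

N = (20/ε)^{1/3}

Fix ε > 0. For n ≥ 1, |20/n^3 − 0| = 20/n^3.
20/n^3 < ε ⇔ n^3 > 20/ε ⇔ n > (20/ε)^{1/3}.
Take N = (20/ε)^{1/3}. Then n > N implies 20/n^3 < ε.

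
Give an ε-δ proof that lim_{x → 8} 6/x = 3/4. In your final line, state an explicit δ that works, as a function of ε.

Fix ε > 0. We seek δ > 0 such that 0 < |x − 8| < δ implies |6/x − (3/4)| < ε.
|6/x − (3/4)| = 6·|8 − x|/(8·|x|) = 6|x − 8|/(8|x|).
Restrict δ ≤ 4. Then |x − 8| < 4 gives |x| > 4, so 8|x| > 32.
Then |6/x − (3/4)| < 6|x − 8|/32, which is < ε when |x − 8| < (16/3)ε.
Take δ = min(4, (16/3)ε). Then 0 < |x − 8| < δ gives both |x − 8| < 4 and |x − 8| < (16/3)ε, so |6/x − (3/4)| < ε.

δ = min(4, (16/3)ε)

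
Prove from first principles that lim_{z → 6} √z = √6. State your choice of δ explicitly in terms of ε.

δ = min(6, √6·ε)

Fix ε > 0. We want δ > 0 such that 0 < |z − 6| < δ implies |√z − √6| < ε.
Rationalise: √z − √6 = (z − 6)/(√z + √6), so |√z − √6| = |z − 6|/(√z + √6).
Restrict δ ≤ 6 so that |z − 6| < 6 forces z > 0, and then √z + √6 > √6.
Hence |√z − √6| < |z − 6|/√6, which is < ε once |z − 6| < √6·ε.
Take δ = min(6, √6·ε). If 0 < |z − 6| < δ then z > 0 and |√z − √6| < |z − 6|/√6 < ε.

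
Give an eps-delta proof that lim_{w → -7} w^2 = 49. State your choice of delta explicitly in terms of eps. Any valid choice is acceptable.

Fix eps > 0. We seek delta > 0 with 0 < |w + 7| < delta ⇒ |w^2 − 49| < eps.
Factor: w^2 − 49 = (w + 7)(w - 7), so |w^2 − 49| = |w + 7|·|w - 7|.
Restrict delta ≤ 1. Then |w + 7| < 1 gives |w| < 8, so by the triangle inequality |w - 7| ≤ 8 + 7 = 15.
Hence |w^2 − 49| ≤ 15|w + 7|, which is < eps once |w + 7| < eps/15.
Take delta = min(1, eps/15). If 0 < |w + 7| < delta then both bounds hold and |w^2 − 49| ≤ 15|w + 7| < 15·(eps/15) = eps.

delta = min(1, eps/15)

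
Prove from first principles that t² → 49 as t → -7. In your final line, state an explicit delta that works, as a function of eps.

delta = min(1, eps/15)

Fix eps > 0. We seek delta > 0 with 0 < |t + 7| < delta ⇒ |t² − 49| < eps.
Factor: t² − 49 = (t + 7)(t - 7), so |t² − 49| = |t + 7|·|t - 7|.
Impose delta ≤ 1 so that |t| < 8; then |t - 7| ≤ 15.
Hence |t² − 49| ≤ 15|t + 7|, which is < eps once |t + 7| < eps/15.
Take delta = min(1, eps/15). If 0 < |t + 7| < delta then both bounds hold and |t² − 49| ≤ 15|t + 7| < 15·(eps/15) = eps.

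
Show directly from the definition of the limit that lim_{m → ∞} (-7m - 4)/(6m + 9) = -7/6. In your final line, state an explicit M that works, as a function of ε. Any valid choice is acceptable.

M = (13/12)/ε

Fix ε > 0. For m ≥ 1, |(-7m - 4)/(6m + 9) + 7/6| = |39|/(6(6m + 9)) = 39/(6(6m + 9)).
Since 6m + 9 ≥ 6m for m ≥ 1, this is ≤ 39/(6·6m) = (13/12)/m.
So |(-7m - 4)/(6m + 9) + 7/6| < ε whenever m > (13/12)/ε.
Take M = (13/12)/ε. If m > M then |(-7m - 4)/(6m + 9) + 7/6| ≤ (13/12)/m < ε.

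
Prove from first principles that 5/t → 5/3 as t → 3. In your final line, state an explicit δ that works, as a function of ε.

δ = min(3/2, (9/10)ε)

Let ε > 0. We seek δ > 0 such that 0 < |t − 3| < δ implies |5/t − (5/3)| < ε.
|5/t − (5/3)| = 5·|3 − t|/(3·|t|) = 5|t − 3|/(3|t|).
Restrict δ ≤ 3/2. Then |t − 3| < 3/2 gives |t| > 3/2, so 3|t| > 9/2.
Then |5/t − (5/3)| < 5|t − 3|/(9/2), which is < ε when |t − 3| < (9/10)ε.
Take δ = min(3/2, (9/10)ε). Then 0 < |t − 3| < δ gives both |t − 3| < 3/2 and |t − 3| < (9/10)ε, so |5/t − (5/3)| < ε.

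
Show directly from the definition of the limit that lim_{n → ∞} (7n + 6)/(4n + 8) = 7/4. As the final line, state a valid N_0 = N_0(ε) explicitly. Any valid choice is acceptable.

N_0 = 2/ε

Fix ε > 0. For n ≥ 1, |(7n + 6)/(4n + 8) − (7/4)| = |-32|/(4(4n + 8)) = 32/(4(4n + 8)).
Since 4n + 8 ≥ 4n for n ≥ 1, this is ≤ 32/(4·4n) = 2/n.
So |(7n + 6)/(4n + 8) − (7/4)| < ε whenever n > 2/ε.
Take N_0 = 2/ε. If n > N_0 then |(7n + 6)/(4n + 8) − (7/4)| ≤ 2/n < ε.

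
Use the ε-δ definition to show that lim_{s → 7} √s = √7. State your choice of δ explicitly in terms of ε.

Let ε > 0. We want δ > 0 such that 0 < |s − 7| < δ implies |√s − √7| < ε.
Multiplying by the conjugate, |√s − √7| = |s − 7|/(√s + √7).
Restrict δ ≤ 7 so that |s − 7| < 7 forces s > 0, and then √s + √7 > √7.
Hence |√s − √7| < |s − 7|/√7, which is < ε once |s − 7| < √7·ε.
Take δ = min(7, √7·ε). If 0 < |s − 7| < δ then s > 0 and |√s − √7| < |s − 7|/√7 < ε.

δ = min(7, √7·ε)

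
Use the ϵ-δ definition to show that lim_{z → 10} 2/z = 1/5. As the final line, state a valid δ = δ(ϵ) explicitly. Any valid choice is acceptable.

Fix ϵ > 0. We seek δ > 0 such that 0 < |z − 10| < δ implies |2/z − (1/5)| < ϵ.
|2/z − (1/5)| = 2·|10 − z|/(10·|z|) = 2|z − 10|/(10|z|).
Restrict δ ≤ 5. Then |z − 10| < 5 gives |z| > 5, so 10|z| > 50.
Then |2/z − (1/5)| < 2|z − 10|/50, which is < ϵ when |z − 10| < 25ϵ.
Take δ = min(5, 25ϵ). Then 0 < |z − 10| < δ gives both |z − 10| < 5 and |z − 10| < 25ϵ, so |2/z − (1/5)| < ϵ.

δ = min(5, 25ϵ)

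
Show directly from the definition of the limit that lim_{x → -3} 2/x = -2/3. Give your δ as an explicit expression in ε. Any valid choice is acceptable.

δ = min(3/2, (9/4)ε)

Fix ε > 0. We seek δ > 0 such that 0 < |x + 3| < δ implies |2/x + 2/3| < ε.
|2/x + 2/3| = 2·|-3 − x|/(3·|x|) = 2|x + 3|/(3|x|).
Require δ ≤ 3/2 so that |x| > 3 − 3/2 = 3/2, hence 3|x| > 9/2.
Then |2/x + 2/3| < 2|x + 3|/(9/2), which is < ε when |x + 3| < (9/4)ε.
Take δ = min(3/2, (9/4)ε). Then 0 < |x + 3| < δ gives both |x + 3| < 3/2 and |x + 3| < (9/4)ε, so |2/x + 2/3| < ε.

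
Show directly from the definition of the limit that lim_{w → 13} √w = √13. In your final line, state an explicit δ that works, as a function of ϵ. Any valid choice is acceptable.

δ = min(13, √13·ϵ)

Suppose ϵ > 0. We want δ > 0 such that 0 < |w − 13| < δ implies |√w − √13| < ϵ.
Multiplying by the conjugate, |√w − √13| = |w − 13|/(√w + √13).
Restrict δ ≤ 13 so that |w − 13| < 13 forces w > 0, and then √w + √13 > √13.
Hence |√w − √13| < |w − 13|/√13, which is < ϵ once |w − 13| < √13·ϵ.
Take δ = min(13, √13·ϵ). If 0 < |w − 13| < δ then w > 0 and |√w − √13| < |w − 13|/√13 < ϵ.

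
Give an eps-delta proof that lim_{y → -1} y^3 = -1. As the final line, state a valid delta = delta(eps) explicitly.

Let eps > 0 be given. We seek delta > 0 with 0 < |y + 1| < delta ⇒ |y^3 + 1| < eps.
Factor: y^3 + 1 = (y + 1)(y^2 - y + 1), so |y^3 + 1| = |y + 1|·|y^2 - y + 1|.
Restrict delta ≤ 2. Then |y + 1| < 2 gives |y| < 3, so by the triangle inequality |y^2 - y + 1| ≤ 3^2 + 3 + 1 = 13.
Hence |y^3 + 1| ≤ 13|y + 1|, which is < eps once |y + 1| < eps/13.
Take delta = min(2, eps/13). If 0 < |y + 1| < delta then both bounds hold and |y^3 + 1| ≤ 13|y + 1| < 13·(eps/13) = eps.

delta = min(2, eps/13)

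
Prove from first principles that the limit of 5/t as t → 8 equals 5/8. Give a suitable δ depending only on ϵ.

Let ϵ > 0. We seek δ > 0 such that 0 < |t − 8| < δ implies |5/t − (5/8)| < ϵ.
|5/t − (5/8)| = 5·|8 − t|/(8·|t|) = 5|t − 8|/(8|t|).
Restrict δ ≤ 4. Then |t − 8| < 4 gives |t| > 4, so 8|t| > 32.
Then |5/t − (5/8)| < 5|t − 8|/32, which is < ϵ when |t − 8| < (32/5)ϵ.
Take δ = min(4, (32/5)ϵ). Then 0 < |t − 8| < δ gives both |t − 8| < 4 and |t − 8| < (32/5)ϵ, so |5/t − (5/8)| < ϵ.

δ = min(4, (32/5)ϵ)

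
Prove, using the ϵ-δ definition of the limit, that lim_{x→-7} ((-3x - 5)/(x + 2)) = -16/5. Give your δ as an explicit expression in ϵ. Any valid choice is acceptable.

δ = min(5/2, (25/2)ϵ)

Suppose ϵ > 0. We want δ > 0 with 0 < |x + 7| < δ ⇒ |(-3x - 5)/(x + 2) + 16/5| < ϵ.
Combining over a common denominator, (-3x - 5)/(x + 2) + 16/5 = [(-3x - 5)·(-5) − 16·(x + 2)] / [(-5)·(x + 2)] = -1(x + 7) / ((-5)(x + 2)).
So |(-3x - 5)/(x + 2) + 16/5| = |x + 7| / (5·|x + 2|).
Restrict δ ≤ 5/2. Then |x + 7| < 5/2 gives |x + 2| = |(x + 7) + (-5)| ≥ 5 − 5/2 = 5/2.
Hence |(-3x - 5)/(x + 2) + 16/5| < |x + 7|/(5·(5/2)) = (2/25)|x + 7|, which is < ϵ once |x + 7| < (25/2)ϵ.
Take δ = min(5/2, (25/2)ϵ). Then 0 < |x + 7| < δ forces both bounds, so |(-3x - 5)/(x + 2) + 16/5| < ϵ.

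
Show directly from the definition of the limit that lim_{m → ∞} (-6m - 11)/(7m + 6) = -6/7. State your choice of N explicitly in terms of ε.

Let ε > 0. For m ≥ 1, |(-6m - 11)/(7m + 6) + 6/7| = |-41|/(7(7m + 6)) = 41/(7(7m + 6)).
Since 7m + 6 ≥ 7m for m ≥ 1, this is ≤ 41/(7·7m) = (41/49)/m.
So |(-6m - 11)/(7m + 6) + 6/7| < ε whenever m > (41/49)/ε.
Take N = (41/49)/ε. If m > N then |(-6m - 11)/(7m + 6) + 6/7| ≤ (41/49)/m < ε.

N = (41/49)/ε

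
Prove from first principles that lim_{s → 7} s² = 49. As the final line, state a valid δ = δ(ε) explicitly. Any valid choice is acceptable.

δ = min(2, ε/16)

Let ε > 0. We seek δ > 0 with 0 < |s − 7| < δ ⇒ |s² − 49| < ε.
Factor: s² − 49 = (s − 7)(s + 7), so |s² − 49| = |s − 7|·|s + 7|.
Impose δ ≤ 2 so that |s| < 9; then |s + 7| ≤ 16.
Hence |s² − 49| ≤ 16|s − 7|, which is < ε once |s − 7| < ε/16.
Take δ = min(2, ε/16). If 0 < |s − 7| < δ then both bounds hold and |s² − 49| ≤ 16|s − 7| < 16·(ε/16) = ε.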